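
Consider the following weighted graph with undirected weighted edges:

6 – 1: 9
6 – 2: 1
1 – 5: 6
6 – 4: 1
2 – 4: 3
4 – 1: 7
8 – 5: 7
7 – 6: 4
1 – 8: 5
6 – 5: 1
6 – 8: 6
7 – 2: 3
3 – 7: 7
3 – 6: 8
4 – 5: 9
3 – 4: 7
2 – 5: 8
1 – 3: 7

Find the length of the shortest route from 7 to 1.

11

Shortest distances from 7:
7: 0
2: 3  (via 7)
6: 4  (via 7)
4: 5  (via 6)
5: 5  (via 6)
3: 7  (via 7)
8: 10  (via 6)
1: 11  (via 5)
Shortest route: 7 → 6 → 5 → 1 = 11.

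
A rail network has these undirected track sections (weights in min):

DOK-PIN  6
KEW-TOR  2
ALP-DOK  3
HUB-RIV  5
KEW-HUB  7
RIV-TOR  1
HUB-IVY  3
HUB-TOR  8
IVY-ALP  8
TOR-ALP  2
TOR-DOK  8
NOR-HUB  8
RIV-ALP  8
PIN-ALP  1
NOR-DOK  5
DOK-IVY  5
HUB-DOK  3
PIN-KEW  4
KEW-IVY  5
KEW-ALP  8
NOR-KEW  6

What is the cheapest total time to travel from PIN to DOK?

4 min

Enumerating some paths:
PIN - DOK: 6 = 6
PIN - ALP - DOK: 1+3 = 4
The minimum is 4 min via PIN - ALP - DOK.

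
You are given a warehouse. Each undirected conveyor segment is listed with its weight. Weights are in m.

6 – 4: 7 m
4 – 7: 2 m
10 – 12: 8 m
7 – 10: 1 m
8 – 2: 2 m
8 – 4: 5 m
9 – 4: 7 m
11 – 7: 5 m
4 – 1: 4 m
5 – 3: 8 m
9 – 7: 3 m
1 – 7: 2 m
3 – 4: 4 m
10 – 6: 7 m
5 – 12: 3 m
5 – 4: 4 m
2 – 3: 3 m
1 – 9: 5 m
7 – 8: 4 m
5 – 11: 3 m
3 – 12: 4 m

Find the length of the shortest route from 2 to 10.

Candidate routes:
2 - 8 - 7 - 10: 2+4+1 = 7
2 - 8 - 4 - 7 - 10: 2+5+2+1 = 10
2 - 3 - 4 - 1 - 7 - 10: 3+4+4+2+1 = 14
2 - 3 - 4 - 7 - 10: 3+4+2+1 = 10
Cheapest is 2 - 8 - 7 - 10 at 7 m.

7 m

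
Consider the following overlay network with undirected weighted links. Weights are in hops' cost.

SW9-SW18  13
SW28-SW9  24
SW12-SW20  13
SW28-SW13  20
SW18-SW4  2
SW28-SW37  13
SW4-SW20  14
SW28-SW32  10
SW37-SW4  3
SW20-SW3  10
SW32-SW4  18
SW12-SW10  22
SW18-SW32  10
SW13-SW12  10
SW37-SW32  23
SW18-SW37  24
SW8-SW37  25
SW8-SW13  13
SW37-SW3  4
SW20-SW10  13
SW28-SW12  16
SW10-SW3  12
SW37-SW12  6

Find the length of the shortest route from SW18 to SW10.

Compare a few routes:
SW18 → SW4 → SW37 → SW3 → SW10: 2+3+4+12 = 21
SW18 → SW4 → SW20 → SW10: 2+14+13 = 29
Cheapest is SW18 → SW4 → SW37 → SW3 → SW10 at 21 hops' cost.

21 hops' cost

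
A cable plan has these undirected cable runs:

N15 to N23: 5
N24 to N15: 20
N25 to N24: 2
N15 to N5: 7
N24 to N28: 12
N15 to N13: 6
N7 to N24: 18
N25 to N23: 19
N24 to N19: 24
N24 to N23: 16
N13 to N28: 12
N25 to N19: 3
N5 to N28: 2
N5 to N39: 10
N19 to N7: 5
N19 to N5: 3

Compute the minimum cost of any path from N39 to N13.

23

Compare a few routes:
N39–N5–N19–N25–N24–N28–N13: 10+3+3+2+12+12 = 42
N39–N5–N28–N13: 10+2+12 = 24
N39–N5–N15–N13: 10+7+6 = 23
The minimum is 23 via N39–N5–N15–N13.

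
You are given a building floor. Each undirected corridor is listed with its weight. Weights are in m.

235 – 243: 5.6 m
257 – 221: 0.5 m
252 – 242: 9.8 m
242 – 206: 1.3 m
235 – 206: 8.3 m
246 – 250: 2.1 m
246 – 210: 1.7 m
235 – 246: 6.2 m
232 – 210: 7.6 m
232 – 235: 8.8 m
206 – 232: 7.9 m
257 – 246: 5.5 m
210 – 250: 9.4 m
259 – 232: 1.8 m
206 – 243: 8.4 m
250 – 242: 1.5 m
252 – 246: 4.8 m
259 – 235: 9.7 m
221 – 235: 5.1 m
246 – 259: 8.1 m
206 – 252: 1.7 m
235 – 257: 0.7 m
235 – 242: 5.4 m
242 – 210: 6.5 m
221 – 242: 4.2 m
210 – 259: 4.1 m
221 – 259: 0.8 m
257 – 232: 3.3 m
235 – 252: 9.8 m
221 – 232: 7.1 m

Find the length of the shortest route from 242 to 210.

5.3 m

Shortest distances from 242:
242: 0
206: 1.3  (via 242)
250: 1.5  (via 242)
252: 3  (via 206)
246: 3.6  (via 250)
221: 4.2  (via 242)
257: 4.7  (via 221)
259: 5  (via 221)
210: 5.3  (via 246)
Shortest route: 242 → 250 → 246 → 210 = 5.3 m.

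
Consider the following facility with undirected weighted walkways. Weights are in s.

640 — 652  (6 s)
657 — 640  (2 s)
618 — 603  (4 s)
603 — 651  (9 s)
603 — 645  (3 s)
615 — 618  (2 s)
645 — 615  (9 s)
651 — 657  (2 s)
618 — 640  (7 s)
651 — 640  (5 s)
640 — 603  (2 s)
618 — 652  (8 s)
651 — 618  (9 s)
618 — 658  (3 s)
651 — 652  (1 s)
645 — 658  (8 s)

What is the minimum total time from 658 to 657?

11 s

Enumerating some paths:
658 → 618 → 652 → 651 → 657: 3+8+1+2 = 14
658 → 618 → 640 → 657: 3+7+2 = 12
658 → 618 → 603 → 640 → 657: 3+4+2+2 = 11
The minimum is 11 s via 658 → 618 → 603 → 640 → 657.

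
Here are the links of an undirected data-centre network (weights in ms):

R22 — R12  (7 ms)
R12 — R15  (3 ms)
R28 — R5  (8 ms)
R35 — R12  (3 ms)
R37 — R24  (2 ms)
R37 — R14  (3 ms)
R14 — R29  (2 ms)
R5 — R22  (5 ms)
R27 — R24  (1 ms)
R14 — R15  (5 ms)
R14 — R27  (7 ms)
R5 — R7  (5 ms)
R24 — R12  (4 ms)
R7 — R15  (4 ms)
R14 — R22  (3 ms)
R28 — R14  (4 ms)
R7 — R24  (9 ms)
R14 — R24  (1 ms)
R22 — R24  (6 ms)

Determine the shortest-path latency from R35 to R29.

Running Dijkstra from R35:
R35: 0
R12: 3  (via R35)
R15: 6  (via R12)
R24: 7  (via R12)
R27: 8  (via R24)
R14: 8  (via R24)
R37: 9  (via R24)
R29: 10  (via R14)
Shortest route: R35 → R12 → R24 → R14 → R29 = 10 ms.

10 ms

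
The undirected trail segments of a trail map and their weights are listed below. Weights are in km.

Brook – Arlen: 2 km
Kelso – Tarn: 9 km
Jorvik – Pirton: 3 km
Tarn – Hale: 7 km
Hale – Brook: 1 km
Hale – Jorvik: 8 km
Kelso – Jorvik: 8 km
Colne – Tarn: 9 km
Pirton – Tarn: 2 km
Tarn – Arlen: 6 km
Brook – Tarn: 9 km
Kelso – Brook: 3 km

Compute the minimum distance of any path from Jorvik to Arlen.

Compare a few routes:
Jorvik–Kelso–Brook–Arlen: 8+3+2 = 13
Jorvik–Pirton–Tarn–Arlen: 3+2+6 = 11
The minimum is 11 km via Jorvik–Pirton–Tarn–Arlen.

11 km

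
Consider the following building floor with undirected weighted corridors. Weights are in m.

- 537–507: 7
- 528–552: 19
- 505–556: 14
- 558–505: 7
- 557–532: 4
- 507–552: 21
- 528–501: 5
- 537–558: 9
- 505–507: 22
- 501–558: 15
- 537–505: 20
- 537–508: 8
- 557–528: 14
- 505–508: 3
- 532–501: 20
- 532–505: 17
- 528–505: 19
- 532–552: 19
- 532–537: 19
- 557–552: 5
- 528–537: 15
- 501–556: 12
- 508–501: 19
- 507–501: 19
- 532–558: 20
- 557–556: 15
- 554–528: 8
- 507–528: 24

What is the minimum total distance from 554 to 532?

Compare a few routes:
554–528–501–532: 8+5+20 = 33
554–528–557–532: 8+14+4 = 26
Cheapest is 554–528–557–532 at 26 m.

26 m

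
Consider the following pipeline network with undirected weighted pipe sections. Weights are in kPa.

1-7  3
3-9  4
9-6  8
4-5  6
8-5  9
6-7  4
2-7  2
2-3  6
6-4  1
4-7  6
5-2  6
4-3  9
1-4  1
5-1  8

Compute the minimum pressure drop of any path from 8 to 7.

17 kPa

Shortest distances from 8:
8: 0
5: 9  (via 8)
2: 15  (via 5)
4: 15  (via 5)
1: 16  (via 4)
6: 16  (via 4)
7: 17  (via 2)
Shortest route: 8–5–2–7 = 17 kPa.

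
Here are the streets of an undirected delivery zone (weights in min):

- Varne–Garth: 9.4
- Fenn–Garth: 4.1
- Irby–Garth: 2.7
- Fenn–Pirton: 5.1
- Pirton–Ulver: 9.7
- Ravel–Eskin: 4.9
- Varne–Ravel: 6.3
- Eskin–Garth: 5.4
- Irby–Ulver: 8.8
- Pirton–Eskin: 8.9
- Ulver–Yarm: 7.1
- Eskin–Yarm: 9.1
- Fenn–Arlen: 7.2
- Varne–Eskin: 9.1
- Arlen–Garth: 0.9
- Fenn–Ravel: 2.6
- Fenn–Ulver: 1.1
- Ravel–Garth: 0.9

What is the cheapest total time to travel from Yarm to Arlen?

Running Dijkstra from Yarm:
Yarm: 0
Ulver: 7.1  (via Yarm)
Fenn: 8.2  (via Ulver)
Eskin: 9.1  (via Yarm)
Ravel: 10.8  (via Fenn)
Garth: 11.7  (via Ravel)
Arlen: 12.6  (via Garth)
Shortest route: Yarm–Ulver–Fenn–Ravel–Garth–Arlen = 12.6 min.

12.6 min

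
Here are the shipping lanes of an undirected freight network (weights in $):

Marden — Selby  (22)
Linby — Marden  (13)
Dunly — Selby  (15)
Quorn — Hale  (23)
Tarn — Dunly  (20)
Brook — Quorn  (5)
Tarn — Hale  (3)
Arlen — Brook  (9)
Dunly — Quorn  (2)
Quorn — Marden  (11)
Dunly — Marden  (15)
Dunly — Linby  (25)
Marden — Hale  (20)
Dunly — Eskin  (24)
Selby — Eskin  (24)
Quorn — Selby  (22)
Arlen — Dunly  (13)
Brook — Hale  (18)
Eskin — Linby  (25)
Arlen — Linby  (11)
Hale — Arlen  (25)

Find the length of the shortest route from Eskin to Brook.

Running Dijkstra from Eskin:
Eskin: 0
Selby: 24  (via Eskin)
Dunly: 24  (via Eskin)
Linby: 25  (via Eskin)
Quorn: 26  (via Dunly)
Brook: 31  (via Quorn)
Shortest route: Eskin → Dunly → Quorn → Brook = $31.

$31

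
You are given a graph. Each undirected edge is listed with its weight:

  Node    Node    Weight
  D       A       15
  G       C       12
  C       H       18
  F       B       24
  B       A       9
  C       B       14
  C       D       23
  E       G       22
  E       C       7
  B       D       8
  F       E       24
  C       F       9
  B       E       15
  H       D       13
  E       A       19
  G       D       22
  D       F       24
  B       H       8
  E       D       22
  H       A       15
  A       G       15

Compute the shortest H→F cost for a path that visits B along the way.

31

Best H to B: H → B costing 8
Shortest B→F: B → C → F = 23
Total via B: 8 + 23 = 31.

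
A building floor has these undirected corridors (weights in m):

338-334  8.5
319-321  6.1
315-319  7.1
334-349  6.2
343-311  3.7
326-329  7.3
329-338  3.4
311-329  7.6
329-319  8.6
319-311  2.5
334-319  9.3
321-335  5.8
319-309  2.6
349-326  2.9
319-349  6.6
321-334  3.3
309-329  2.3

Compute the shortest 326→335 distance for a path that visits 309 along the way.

Best 326 to 309: 326 → 329 → 309 costing 9.6
Best 309 to 335: 309 → 319 → 321 → 335 costing 14.5
Total via 309: 9.6 + 14.5 = 24.1 m.

24.1 m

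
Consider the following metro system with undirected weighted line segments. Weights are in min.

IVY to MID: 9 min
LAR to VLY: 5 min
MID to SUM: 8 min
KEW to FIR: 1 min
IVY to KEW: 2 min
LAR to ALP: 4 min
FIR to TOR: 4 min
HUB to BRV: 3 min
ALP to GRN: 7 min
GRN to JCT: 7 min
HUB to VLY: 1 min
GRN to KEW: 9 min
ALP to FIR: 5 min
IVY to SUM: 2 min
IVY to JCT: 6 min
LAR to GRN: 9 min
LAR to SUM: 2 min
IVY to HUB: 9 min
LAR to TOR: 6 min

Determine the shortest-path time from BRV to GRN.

Running Dijkstra from BRV:
BRV: 0
HUB: 3  (via BRV)
VLY: 4  (via HUB)
LAR: 9  (via VLY)
SUM: 11  (via LAR)
IVY: 12  (via HUB)
ALP: 13  (via LAR)
KEW: 14  (via IVY)
TOR: 15  (via LAR)
FIR: 15  (via KEW)
GRN: 18  (via LAR)
Shortest route: BRV–HUB–VLY–LAR–GRN = 18 min.

18 min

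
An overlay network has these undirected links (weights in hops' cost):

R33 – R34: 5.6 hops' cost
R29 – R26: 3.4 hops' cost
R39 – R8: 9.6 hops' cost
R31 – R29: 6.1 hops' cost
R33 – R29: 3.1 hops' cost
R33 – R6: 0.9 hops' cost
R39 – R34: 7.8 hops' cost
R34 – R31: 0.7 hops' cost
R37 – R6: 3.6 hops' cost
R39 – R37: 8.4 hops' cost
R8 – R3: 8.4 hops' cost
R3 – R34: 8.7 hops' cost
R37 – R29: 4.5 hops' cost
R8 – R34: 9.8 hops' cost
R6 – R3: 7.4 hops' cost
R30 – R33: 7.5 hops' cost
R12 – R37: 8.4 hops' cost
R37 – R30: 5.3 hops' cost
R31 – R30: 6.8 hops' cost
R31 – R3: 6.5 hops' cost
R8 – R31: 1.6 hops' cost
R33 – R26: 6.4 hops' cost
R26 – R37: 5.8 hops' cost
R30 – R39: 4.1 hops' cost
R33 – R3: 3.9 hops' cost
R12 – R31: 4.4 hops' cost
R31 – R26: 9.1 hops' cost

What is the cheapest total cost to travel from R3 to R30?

11.4 hops' cost

Candidate routes:
R3 - R31 - R30: 6.5+6.8 = 13.3
R3 - R33 - R30: 3.9+7.5 = 11.4
The minimum is 11.4 hops' cost via R3 - R33 - R30.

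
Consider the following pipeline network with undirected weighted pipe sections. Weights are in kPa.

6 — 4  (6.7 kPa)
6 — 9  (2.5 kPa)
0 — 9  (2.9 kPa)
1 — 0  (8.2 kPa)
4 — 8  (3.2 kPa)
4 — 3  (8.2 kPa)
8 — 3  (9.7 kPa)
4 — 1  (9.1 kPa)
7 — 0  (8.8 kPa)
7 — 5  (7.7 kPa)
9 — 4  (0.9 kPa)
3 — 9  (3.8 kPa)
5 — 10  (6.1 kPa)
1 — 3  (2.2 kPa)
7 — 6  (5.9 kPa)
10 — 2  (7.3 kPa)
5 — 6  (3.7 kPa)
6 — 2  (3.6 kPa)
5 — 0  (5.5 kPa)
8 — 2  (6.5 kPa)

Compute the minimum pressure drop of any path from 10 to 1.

18.3 kPa

Compare a few routes:
10–5–0–1: 6.1+5.5+8.2 = 19.8
10–5–6–9–3–1: 6.1+3.7+2.5+3.8+2.2 = 18.3
10–2–6–9–3–1: 7.3+3.6+2.5+3.8+2.2 = 19.4
The minimum is 18.3 kPa via 10–5–6–9–3–1.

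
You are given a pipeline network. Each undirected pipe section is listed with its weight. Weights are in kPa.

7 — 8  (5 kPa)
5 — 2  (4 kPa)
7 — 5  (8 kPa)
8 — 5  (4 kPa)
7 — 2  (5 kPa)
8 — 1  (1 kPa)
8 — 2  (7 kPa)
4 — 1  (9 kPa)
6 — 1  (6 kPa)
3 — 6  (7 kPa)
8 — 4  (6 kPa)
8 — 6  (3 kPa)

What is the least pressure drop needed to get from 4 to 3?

Candidate routes:
4 → 8 → 1 → 6 → 3: 6+1+6+7 = 20
4 → 8 → 6 → 3: 6+3+7 = 16
The minimum is 16 kPa via 4 → 8 → 6 → 3.

16 kPa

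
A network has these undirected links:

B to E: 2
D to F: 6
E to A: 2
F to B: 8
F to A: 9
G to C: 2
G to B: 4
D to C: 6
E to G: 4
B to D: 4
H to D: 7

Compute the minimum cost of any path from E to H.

13

Shortest distances from E:
E: 0
A: 2  (via E)
B: 2  (via E)
G: 4  (via E)
C: 6  (via G)
D: 6  (via B)
F: 10  (via B)
H: 13  (via D)
Shortest route: E → B → D → H = 13.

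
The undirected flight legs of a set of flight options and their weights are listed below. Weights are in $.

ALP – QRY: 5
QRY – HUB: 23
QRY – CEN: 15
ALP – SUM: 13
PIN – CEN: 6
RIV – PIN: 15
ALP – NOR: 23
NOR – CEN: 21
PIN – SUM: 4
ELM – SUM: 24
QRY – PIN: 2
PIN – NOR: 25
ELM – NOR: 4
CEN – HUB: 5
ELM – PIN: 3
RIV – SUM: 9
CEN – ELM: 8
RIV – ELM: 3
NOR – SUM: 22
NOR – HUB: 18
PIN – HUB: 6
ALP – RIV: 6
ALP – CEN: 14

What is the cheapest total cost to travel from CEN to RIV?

Shortest distances from CEN:
CEN: 0
HUB: 5  (via CEN)
PIN: 6  (via CEN)
QRY: 8  (via PIN)
ELM: 8  (via CEN)
SUM: 10  (via PIN)
RIV: 11  (via ELM)
Shortest route: CEN–ELM–RIV = $11.

$11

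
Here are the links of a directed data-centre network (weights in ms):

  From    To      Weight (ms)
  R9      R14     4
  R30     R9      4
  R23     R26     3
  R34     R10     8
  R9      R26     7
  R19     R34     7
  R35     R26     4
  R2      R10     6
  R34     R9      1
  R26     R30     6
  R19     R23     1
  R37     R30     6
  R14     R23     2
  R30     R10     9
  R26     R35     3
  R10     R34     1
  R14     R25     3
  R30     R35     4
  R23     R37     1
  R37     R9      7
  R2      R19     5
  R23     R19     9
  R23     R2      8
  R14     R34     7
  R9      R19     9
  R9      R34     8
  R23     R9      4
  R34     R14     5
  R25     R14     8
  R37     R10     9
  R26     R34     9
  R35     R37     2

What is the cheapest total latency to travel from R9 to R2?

14 ms

Running Dijkstra from R9:
R9: 0
R14: 4  (via R9)
R23: 6  (via R14)
R25: 7  (via R14)
R26: 7  (via R9)
R37: 7  (via R23)
R34: 8  (via R9)
R19: 9  (via R9)
R35: 10  (via R26)
R30: 13  (via R26)
R2: 14  (via R23)
Shortest route: R9–R14–R23–R2 = 14 ms.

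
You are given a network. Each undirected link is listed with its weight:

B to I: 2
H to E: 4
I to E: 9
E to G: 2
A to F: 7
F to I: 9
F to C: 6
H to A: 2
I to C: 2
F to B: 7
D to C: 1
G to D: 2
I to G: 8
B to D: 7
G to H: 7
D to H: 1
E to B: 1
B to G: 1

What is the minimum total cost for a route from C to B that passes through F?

13

Best C to F: C–F costing 6
Shortest F→B: F–B = 7
Total via F: 6 + 7 = 13.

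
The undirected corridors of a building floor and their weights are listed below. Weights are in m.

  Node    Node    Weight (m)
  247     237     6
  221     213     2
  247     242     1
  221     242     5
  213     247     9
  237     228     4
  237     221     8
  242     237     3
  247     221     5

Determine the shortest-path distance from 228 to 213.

Settle nodes by increasing distance from 228:
228: 0
237: 4  (via 228)
242: 7  (via 237)
247: 8  (via 242)
221: 12  (via 237)
213: 14  (via 221)
Shortest route: 228–237–221–213 = 14 m.

14 m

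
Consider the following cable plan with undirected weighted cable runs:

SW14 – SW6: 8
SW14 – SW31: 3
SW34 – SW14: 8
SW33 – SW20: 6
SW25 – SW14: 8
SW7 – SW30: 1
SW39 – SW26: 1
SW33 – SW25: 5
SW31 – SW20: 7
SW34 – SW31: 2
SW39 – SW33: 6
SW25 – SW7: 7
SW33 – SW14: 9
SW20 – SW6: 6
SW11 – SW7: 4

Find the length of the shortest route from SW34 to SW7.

20

Running Dijkstra from SW34:
SW34: 0
SW31: 2  (via SW34)
SW14: 5  (via SW31)
SW20: 9  (via SW31)
SW25: 13  (via SW14)
SW6: 13  (via SW14)
SW33: 14  (via SW14)
SW39: 20  (via SW33)
SW7: 20  (via SW25)
Shortest route: SW34–SW31–SW14–SW25–SW7 = 20.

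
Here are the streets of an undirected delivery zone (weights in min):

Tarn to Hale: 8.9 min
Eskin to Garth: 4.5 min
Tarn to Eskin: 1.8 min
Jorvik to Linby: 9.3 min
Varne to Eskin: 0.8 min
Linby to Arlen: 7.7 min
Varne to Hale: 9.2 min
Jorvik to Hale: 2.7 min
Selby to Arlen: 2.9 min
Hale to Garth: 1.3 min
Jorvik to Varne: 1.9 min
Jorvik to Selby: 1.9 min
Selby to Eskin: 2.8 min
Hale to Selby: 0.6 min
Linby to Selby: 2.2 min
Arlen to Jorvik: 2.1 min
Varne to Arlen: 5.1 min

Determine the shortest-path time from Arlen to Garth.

4.8 min

Enumerating some paths:
Arlen → Selby → Jorvik → Hale → Garth: 2.9+1.9+2.7+1.3 = 8.8
Arlen → Jorvik → Hale → Garth: 2.1+2.7+1.3 = 6.1
Arlen → Jorvik → Selby → Hale → Garth: 2.1+1.9+0.6+1.3 = 5.9
Arlen → Selby → Hale → Garth: 2.9+0.6+1.3 = 4.8
Cheapest is Arlen → Selby → Hale → Garth at 4.8 min.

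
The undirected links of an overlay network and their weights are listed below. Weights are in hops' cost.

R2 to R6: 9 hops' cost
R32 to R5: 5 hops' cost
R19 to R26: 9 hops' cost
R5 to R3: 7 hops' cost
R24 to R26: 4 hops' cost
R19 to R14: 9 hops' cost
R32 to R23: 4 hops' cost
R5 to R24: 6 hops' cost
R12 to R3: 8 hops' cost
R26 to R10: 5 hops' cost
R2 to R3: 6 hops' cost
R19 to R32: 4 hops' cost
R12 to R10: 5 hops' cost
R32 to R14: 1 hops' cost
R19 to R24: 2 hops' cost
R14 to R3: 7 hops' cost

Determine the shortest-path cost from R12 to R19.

Shortest distances from R12:
R12: 0
R10: 5  (via R12)
R3: 8  (via R12)
R26: 10  (via R10)
R24: 14  (via R26)
R2: 14  (via R3)
R14: 15  (via R3)
R5: 15  (via R3)
R32: 16  (via R14)
R19: 16  (via R24)
Shortest route: R12 → R10 → R26 → R24 → R19 = 16 hops' cost.

16 hops' cost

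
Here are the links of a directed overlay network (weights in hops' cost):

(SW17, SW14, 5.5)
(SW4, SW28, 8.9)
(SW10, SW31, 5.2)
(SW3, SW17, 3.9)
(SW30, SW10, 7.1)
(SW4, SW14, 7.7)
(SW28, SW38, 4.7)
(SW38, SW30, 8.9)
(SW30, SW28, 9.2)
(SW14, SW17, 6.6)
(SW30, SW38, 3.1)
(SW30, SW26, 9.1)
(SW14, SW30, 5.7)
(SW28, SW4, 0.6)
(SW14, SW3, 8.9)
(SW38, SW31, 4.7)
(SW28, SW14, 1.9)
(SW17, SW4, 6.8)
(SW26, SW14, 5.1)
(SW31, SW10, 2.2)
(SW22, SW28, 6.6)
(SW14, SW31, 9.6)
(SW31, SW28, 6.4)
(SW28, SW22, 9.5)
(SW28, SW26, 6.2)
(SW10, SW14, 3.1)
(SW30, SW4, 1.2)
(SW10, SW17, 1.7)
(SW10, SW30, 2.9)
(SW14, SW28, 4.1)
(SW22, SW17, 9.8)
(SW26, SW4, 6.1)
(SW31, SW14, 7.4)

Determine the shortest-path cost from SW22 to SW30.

Compare a few routes:
SW22–SW28–SW38–SW30: 6.6+4.7+8.9 = 20.2
SW22–SW28–SW14–SW30: 6.6+1.9+5.7 = 14.2
Cheapest is SW22–SW28–SW14–SW30 at 14.2 hops' cost.

14.2 hops' cost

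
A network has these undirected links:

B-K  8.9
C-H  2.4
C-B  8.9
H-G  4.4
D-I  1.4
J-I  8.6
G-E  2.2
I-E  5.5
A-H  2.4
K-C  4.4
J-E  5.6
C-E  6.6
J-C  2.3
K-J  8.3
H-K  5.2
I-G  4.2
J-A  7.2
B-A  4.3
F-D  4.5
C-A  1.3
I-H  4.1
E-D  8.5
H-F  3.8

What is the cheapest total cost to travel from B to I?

Candidate routes:
B - A - C - H - I: 4.3+1.3+2.4+4.1 = 12.1
B - A - H - I: 4.3+2.4+4.1 = 10.8
B - A - H - G - I: 4.3+2.4+4.4+4.2 = 15.3
B - C - H - I: 8.9+2.4+4.1 = 15.4
Cheapest is B - A - H - I at 10.8.

10.8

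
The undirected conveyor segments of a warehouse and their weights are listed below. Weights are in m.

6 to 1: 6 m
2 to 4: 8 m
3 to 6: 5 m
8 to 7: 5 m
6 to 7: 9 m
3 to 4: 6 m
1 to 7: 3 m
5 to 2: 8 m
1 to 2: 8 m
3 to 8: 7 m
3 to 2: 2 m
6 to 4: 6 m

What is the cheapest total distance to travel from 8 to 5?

17 m

Settle nodes by increasing distance from 8:
8: 0
7: 5  (via 8)
3: 7  (via 8)
1: 8  (via 7)
2: 9  (via 3)
6: 12  (via 3)
4: 13  (via 3)
5: 17  (via 2)
Shortest route: 8–3–2–5 = 17 m.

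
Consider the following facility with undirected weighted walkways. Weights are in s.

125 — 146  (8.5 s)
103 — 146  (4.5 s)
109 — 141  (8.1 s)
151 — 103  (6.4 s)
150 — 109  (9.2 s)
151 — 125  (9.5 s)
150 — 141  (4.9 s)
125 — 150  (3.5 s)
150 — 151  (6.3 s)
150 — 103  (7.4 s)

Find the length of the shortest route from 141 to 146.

Settle nodes by increasing distance from 141:
141: 0
150: 4.9  (via 141)
109: 8.1  (via 141)
125: 8.4  (via 150)
151: 11.2  (via 150)
103: 12.3  (via 150)
146: 16.8  (via 103)
Shortest route: 141–150–103–146 = 16.8 s.

16.8 s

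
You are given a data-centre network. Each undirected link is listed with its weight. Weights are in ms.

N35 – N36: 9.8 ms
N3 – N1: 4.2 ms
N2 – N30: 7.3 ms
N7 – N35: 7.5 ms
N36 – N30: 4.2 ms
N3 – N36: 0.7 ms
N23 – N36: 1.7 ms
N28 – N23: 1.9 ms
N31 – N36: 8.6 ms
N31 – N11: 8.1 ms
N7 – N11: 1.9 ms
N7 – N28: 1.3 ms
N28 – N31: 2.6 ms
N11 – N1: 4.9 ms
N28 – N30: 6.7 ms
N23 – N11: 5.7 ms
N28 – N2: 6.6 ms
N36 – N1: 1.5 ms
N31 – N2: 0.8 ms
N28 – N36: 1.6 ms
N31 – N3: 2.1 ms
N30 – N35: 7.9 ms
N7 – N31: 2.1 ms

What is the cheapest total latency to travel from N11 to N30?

9 ms

Shortest distances from N11:
N11: 0
N7: 1.9  (via N11)
N28: 3.2  (via N7)
N31: 4  (via N7)
N36: 4.8  (via N28)
N2: 4.8  (via N31)
N1: 4.9  (via N11)
N23: 5.1  (via N28)
N3: 5.5  (via N36)
N30: 9  (via N36)
Shortest route: N11 → N7 → N28 → N36 → N30 = 9 ms.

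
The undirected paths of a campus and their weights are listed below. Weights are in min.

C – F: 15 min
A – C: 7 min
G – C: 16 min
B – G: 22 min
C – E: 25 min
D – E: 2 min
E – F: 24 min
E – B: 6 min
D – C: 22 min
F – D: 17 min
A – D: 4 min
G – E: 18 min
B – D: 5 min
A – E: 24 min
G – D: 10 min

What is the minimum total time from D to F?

17 min

Enumerating some paths:
D–A–C–F: 4+7+15 = 26
D–E–F: 2+24 = 26
D–B–E–F: 5+6+24 = 35
D–F: 17 = 17
Cheapest is D–F at 17 min.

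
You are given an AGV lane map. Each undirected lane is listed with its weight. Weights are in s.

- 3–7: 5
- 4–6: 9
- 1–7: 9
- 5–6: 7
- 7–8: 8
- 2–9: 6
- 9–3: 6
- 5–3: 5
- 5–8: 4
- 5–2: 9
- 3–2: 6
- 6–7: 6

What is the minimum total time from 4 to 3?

Candidate routes:
4 → 6 → 5 → 3: 9+7+5 = 21
4 → 6 → 7 → 8 → 5 → 3: 9+6+8+4+5 = 32
4 → 6 → 7 → 3: 9+6+5 = 20
4 → 6 → 5 → 2 → 3: 9+7+9+6 = 31
The minimum is 20 s via 4 → 6 → 7 → 3.

20 s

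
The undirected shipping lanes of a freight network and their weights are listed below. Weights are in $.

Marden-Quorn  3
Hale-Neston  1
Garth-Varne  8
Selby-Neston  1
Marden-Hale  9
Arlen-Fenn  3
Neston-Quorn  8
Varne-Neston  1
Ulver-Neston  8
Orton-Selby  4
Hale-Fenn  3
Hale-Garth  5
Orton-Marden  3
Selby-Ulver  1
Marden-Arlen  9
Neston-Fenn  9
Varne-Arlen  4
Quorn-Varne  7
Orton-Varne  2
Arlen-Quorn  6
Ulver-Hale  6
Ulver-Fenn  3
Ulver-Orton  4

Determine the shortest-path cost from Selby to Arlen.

$6

Candidate routes:
Selby - Orton - Varne - Arlen: 4+2+4 = 10
Selby - Neston - Hale - Fenn - Arlen: 1+1+3+3 = 8
Selby - Neston - Varne - Arlen: 1+1+4 = 6
Selby - Ulver - Fenn - Arlen: 1+3+3 = 7
The minimum is $6 via Selby - Neston - Varne - Arlen.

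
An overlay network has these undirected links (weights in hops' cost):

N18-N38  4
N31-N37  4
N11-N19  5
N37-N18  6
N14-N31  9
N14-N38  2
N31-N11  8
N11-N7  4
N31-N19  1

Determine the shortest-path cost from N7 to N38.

21 hops' cost

Shortest distances from N7:
N7: 0
N11: 4  (via N7)
N19: 9  (via N11)
N31: 10  (via N19)
N37: 14  (via N31)
N14: 19  (via N31)
N18: 20  (via N37)
N38: 21  (via N14)
Shortest route: N7 → N11 → N19 → N31 → N14 → N38 = 21 hops' cost.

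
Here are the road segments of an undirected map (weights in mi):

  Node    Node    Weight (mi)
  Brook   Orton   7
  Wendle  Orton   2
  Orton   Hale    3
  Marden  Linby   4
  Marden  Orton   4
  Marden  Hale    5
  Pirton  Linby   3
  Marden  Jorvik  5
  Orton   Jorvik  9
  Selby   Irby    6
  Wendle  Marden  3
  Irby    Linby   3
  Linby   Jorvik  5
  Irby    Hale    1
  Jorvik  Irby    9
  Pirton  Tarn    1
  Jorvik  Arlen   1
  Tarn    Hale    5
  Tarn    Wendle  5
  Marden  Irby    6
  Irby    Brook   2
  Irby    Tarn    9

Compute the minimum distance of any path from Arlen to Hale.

Settle nodes by increasing distance from Arlen:
Arlen: 0
Jorvik: 1  (via Arlen)
Marden: 6  (via Jorvik)
Linby: 6  (via Jorvik)
Irby: 9  (via Linby)
Wendle: 9  (via Marden)
Pirton: 9  (via Linby)
Tarn: 10  (via Pirton)
Hale: 10  (via Irby)
Shortest route: Arlen → Jorvik → Linby → Irby → Hale = 10 mi.

10 mi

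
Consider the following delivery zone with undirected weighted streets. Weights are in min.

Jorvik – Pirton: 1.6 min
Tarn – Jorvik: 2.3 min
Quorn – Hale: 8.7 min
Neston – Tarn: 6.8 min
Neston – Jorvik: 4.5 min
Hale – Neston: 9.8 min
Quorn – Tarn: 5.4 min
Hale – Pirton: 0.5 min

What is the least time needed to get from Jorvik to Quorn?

7.7 min

Enumerating some paths:
Jorvik–Tarn–Quorn: 2.3+5.4 = 7.7
Jorvik–Pirton–Hale–Quorn: 1.6+0.5+8.7 = 10.8
Cheapest is Jorvik–Tarn–Quorn at 7.7 min.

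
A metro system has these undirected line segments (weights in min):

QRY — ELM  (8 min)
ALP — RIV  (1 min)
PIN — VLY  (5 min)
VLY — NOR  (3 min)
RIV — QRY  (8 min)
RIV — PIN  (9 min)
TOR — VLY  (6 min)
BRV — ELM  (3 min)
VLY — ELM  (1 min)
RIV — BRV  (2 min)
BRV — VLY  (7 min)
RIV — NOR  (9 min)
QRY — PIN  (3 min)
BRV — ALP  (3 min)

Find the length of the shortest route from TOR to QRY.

14 min

Enumerating some paths:
TOR - VLY - ELM - BRV - RIV - QRY: 6+1+3+2+8 = 20
TOR - VLY - ELM - QRY: 6+1+8 = 15
TOR - VLY - ELM - BRV - ALP - RIV - QRY: 6+1+3+3+1+8 = 22
TOR - VLY - PIN - QRY: 6+5+3 = 14
Cheapest is TOR - VLY - PIN - QRY at 14 min.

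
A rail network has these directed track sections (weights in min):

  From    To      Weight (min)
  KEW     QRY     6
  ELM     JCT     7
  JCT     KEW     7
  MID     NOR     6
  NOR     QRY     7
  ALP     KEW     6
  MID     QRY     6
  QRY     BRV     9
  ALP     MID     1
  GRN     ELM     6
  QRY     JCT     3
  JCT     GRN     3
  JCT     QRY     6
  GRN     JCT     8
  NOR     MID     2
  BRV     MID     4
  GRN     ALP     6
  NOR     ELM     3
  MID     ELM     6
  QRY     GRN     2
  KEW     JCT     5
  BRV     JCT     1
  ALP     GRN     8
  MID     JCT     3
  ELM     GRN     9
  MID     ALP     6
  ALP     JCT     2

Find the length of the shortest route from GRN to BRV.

Candidate routes:
GRN → ALP → MID → QRY → BRV: 6+1+6+9 = 22
GRN → JCT → QRY → BRV: 8+6+9 = 23
GRN → ALP → JCT → QRY → BRV: 6+2+6+9 = 23
Cheapest is GRN → ALP → MID → QRY → BRV at 22 min.

22 min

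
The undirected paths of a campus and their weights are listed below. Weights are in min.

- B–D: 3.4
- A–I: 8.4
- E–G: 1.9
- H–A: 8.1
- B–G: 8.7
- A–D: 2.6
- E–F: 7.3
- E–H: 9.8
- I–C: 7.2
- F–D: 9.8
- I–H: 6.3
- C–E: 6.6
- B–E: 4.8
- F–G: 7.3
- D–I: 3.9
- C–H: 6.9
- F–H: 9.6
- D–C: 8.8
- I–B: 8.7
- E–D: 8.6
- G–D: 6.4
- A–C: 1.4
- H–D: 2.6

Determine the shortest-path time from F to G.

Candidate routes:
F → G: 7.3 = 7.3
F → D → G: 9.8+6.4 = 16.2
F → E → G: 7.3+1.9 = 9.2
The minimum is 7.3 min via F → G.

7.3 min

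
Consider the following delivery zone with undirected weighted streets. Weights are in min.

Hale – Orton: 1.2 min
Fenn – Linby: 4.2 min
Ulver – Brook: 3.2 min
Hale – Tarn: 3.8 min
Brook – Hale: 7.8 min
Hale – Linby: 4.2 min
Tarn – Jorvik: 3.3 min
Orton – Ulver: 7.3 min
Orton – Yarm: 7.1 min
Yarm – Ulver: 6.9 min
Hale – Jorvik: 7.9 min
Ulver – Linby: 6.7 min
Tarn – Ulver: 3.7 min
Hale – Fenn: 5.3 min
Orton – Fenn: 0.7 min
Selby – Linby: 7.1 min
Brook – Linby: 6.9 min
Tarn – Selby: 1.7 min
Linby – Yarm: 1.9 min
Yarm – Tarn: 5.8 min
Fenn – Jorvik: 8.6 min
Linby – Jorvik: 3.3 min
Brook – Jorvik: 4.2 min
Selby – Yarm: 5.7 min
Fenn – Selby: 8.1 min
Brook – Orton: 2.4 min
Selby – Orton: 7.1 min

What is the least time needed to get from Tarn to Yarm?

5.8 min

Settle nodes by increasing distance from Tarn:
Tarn: 0
Selby: 1.7  (via Tarn)
Jorvik: 3.3  (via Tarn)
Ulver: 3.7  (via Tarn)
Hale: 3.8  (via Tarn)
Orton: 5  (via Hale)
Fenn: 5.7  (via Orton)
Yarm: 5.8  (via Tarn)
Shortest route: Tarn → Yarm = 5.8 min.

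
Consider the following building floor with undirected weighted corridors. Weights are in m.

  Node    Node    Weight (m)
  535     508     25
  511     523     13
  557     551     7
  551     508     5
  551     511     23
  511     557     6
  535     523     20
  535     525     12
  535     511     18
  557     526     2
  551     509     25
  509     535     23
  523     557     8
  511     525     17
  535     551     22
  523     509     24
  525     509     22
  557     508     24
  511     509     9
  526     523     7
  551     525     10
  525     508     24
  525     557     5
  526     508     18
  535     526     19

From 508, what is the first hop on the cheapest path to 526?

Enumerating some paths:
508 - 526: 18 = 18
508 - 551 - 525 - 557 - 526: 5+10+5+2 = 22
508 - 551 - 557 - 526: 5+7+2 = 14
The minimum is 14 m via 508 - 551 - 557 - 526.
So from 508 the first move is to 551.

551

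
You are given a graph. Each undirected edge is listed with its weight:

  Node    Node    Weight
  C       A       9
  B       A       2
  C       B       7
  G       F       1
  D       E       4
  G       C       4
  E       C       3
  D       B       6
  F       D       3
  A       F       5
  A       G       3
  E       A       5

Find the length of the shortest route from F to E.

7

Candidate routes:
F–D–E: 3+4 = 7
F–G–A–E: 1+3+5 = 9
F–G–C–E: 1+4+3 = 8
Cheapest is F–D–E at 7.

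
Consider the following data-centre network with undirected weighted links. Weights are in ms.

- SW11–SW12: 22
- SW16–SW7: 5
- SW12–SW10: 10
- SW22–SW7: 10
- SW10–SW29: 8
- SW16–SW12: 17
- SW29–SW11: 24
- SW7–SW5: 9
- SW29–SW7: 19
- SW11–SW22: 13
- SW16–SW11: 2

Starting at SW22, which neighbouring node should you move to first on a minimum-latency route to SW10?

SW7

Candidate routes:
SW22–SW11–SW16–SW12–SW10: 13+2+17+10 = 42
SW22–SW7–SW29–SW10: 10+19+8 = 37
Cheapest is SW22–SW7–SW29–SW10 at 37 ms.
So from SW22 the first move is to SW7.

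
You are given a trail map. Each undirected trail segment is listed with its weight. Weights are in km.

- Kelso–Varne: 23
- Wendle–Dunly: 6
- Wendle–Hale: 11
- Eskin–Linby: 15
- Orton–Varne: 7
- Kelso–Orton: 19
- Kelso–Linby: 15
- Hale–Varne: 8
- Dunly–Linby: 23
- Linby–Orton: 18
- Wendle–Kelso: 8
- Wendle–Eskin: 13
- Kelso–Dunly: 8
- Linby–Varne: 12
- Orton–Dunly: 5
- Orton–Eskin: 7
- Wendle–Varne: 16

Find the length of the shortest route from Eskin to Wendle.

13 km

Compare a few routes:
Eskin–Orton–Dunly–Kelso–Wendle: 7+5+8+8 = 28
Eskin–Orton–Varne–Wendle: 7+7+16 = 30
Eskin–Wendle: 13 = 13
Eskin–Orton–Dunly–Wendle: 7+5+6 = 18
Cheapest is Eskin–Wendle at 13 km.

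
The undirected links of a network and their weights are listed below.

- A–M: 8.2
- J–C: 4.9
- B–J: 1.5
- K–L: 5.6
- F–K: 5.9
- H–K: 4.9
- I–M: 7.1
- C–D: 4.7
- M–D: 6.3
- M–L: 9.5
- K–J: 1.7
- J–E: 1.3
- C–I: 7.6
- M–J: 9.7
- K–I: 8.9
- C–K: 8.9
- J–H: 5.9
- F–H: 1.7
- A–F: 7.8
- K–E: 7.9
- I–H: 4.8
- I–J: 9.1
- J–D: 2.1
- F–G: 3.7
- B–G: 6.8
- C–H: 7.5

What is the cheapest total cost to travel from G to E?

Shortest distances from G:
G: 0
F: 3.7  (via G)
H: 5.4  (via F)
B: 6.8  (via G)
J: 8.3  (via B)
E: 9.6  (via J)
Shortest route: G–B–J–E = 9.6.

9.6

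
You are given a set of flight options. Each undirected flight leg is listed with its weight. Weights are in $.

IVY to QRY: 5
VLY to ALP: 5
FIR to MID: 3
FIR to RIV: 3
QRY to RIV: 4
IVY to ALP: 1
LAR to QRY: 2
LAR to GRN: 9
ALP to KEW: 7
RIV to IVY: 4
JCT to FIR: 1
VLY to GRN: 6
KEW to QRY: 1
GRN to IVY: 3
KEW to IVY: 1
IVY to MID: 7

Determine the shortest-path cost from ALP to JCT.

$9

Candidate routes:
ALP - IVY - RIV - FIR - JCT: 1+4+3+1 = 9
ALP - IVY - KEW - QRY - RIV - FIR - JCT: 1+1+1+4+3+1 = 11
The minimum is $9 via ALP - IVY - RIV - FIR - JCT.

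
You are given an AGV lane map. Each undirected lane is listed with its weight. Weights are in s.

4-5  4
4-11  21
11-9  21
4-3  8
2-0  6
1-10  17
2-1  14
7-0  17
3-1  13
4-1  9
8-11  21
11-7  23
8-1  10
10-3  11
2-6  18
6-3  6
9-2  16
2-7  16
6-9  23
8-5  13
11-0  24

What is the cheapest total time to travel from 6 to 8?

29 s

Shortest distances from 6:
6: 0
3: 6  (via 6)
4: 14  (via 3)
10: 17  (via 3)
2: 18  (via 6)
5: 18  (via 4)
1: 19  (via 3)
9: 23  (via 6)
0: 24  (via 2)
8: 29  (via 1)
Shortest route: 6 → 3 → 1 → 8 = 29 s.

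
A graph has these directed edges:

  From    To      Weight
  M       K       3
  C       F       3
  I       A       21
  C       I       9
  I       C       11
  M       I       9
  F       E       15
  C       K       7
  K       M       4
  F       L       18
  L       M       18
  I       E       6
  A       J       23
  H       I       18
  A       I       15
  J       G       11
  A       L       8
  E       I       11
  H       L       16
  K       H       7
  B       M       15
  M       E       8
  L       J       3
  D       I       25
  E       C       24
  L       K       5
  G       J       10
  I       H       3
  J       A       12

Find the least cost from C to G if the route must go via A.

52

Best C to A: C → I → A costing 30
Shortest A→G: A → L → J → G = 22
Total via A: 30 + 22 = 52.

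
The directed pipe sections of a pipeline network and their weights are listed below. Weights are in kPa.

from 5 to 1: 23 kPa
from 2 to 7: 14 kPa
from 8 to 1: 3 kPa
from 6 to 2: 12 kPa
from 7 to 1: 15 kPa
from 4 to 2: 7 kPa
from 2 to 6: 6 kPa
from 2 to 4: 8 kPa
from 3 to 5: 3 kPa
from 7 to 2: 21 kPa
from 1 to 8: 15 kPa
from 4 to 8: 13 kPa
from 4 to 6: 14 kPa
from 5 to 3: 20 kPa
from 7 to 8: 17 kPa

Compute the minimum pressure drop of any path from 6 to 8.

33 kPa

Candidate routes:
6 → 2 → 7 → 8: 12+14+17 = 43
6 → 2 → 4 → 8: 12+8+13 = 33
The minimum is 33 kPa via 6 → 2 → 4 → 8.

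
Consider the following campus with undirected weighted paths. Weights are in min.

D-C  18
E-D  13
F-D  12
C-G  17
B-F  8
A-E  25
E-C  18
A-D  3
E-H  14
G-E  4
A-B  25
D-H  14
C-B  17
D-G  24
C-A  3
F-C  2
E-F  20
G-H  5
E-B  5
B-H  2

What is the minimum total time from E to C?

Compare a few routes:
E - C: 18 = 18
E - D - A - C: 13+3+3 = 19
E - B - F - C: 5+8+2 = 15
E - G - H - B - F - C: 4+5+2+8+2 = 21
The minimum is 15 min via E - B - F - C.

15 min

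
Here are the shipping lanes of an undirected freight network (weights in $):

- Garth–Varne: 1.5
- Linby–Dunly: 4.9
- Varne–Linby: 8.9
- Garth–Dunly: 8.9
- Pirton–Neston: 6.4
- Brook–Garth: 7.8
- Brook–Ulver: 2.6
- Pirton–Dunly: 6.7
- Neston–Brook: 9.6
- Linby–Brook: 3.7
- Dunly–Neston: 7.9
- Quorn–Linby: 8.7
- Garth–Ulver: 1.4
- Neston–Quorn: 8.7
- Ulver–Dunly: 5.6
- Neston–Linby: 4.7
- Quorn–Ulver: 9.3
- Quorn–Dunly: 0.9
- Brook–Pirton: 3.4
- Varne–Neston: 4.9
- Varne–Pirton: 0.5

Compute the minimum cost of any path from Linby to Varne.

$7.6

Candidate routes:
Linby → Brook → Pirton → Varne: 3.7+3.4+0.5 = 7.6
Linby → Neston → Varne: 4.7+4.9 = 9.6
Linby → Varne: 8.9 = 8.9
Linby → Brook → Ulver → Garth → Varne: 3.7+2.6+1.4+1.5 = 9.2
The minimum is $7.6 via Linby → Brook → Pirton → Varne.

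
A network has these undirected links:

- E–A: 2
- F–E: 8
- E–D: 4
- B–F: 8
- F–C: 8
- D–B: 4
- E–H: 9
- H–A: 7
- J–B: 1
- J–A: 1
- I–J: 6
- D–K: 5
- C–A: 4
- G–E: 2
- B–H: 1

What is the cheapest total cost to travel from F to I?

15

Compare a few routes:
F - B - H - A - J - I: 8+1+7+1+6 = 23
F - E - A - J - I: 8+2+1+6 = 17
F - B - J - I: 8+1+6 = 15
F - C - A - J - I: 8+4+1+6 = 19
The minimum is 15 via F - B - J - I.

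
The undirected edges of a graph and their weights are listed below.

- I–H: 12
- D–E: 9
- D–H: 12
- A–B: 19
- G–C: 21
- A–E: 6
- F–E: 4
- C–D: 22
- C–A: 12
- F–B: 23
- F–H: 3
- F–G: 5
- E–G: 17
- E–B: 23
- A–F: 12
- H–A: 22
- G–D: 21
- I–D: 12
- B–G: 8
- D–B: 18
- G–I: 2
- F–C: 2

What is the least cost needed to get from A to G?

Candidate routes:
A → F → G: 12+5 = 17
A → E → F → G: 6+4+5 = 15
Cheapest is A → E → F → G at 15.

15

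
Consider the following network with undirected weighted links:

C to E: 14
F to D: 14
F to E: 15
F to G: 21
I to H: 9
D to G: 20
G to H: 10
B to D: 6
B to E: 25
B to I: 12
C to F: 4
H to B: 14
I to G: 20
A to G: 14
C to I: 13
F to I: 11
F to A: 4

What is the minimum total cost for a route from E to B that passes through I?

38

Shortest E→I: E–F–I = 26
Shortest I→B: I–B = 12
Total via I: 26 + 12 = 38.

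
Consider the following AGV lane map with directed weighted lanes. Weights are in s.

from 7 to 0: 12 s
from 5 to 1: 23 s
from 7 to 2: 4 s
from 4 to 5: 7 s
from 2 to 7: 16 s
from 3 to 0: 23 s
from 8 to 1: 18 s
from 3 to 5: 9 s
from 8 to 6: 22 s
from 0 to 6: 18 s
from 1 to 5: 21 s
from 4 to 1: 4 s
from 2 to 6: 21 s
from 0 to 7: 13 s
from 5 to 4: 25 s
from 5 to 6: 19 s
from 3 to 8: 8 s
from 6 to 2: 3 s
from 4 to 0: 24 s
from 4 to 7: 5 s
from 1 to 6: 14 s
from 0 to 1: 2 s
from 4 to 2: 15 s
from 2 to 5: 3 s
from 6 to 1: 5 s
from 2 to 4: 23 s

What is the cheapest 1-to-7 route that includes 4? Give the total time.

Shortest 1→4: 1–6–2–4 = 40
Shortest 4→7: 4–7 = 5
Total via 4: 40 + 5 = 45 s.

45 s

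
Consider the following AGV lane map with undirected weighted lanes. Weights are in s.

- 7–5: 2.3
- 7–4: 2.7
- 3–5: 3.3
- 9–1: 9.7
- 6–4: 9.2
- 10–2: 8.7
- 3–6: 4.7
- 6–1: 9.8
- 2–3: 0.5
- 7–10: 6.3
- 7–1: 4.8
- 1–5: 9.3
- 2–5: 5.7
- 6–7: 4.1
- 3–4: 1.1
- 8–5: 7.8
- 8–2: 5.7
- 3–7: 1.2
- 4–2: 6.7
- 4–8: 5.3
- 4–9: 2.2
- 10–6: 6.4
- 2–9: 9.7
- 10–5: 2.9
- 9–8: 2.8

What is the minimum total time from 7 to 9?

4.5 s

Shortest distances from 7:
7: 0
3: 1.2  (via 7)
2: 1.7  (via 3)
4: 2.3  (via 3)
5: 2.3  (via 7)
6: 4.1  (via 7)
9: 4.5  (via 4)
Shortest route: 7 → 3 → 4 → 9 = 4.5 s.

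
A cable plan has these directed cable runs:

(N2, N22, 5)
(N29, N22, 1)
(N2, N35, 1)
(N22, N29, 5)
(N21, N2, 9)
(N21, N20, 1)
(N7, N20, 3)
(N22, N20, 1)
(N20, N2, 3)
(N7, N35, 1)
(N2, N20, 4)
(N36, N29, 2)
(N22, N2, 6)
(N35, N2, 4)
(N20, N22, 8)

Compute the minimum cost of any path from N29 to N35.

Compare a few routes:
N29 → N22 → N20 → N2 → N35: 1+1+3+1 = 6
N29 → N22 → N2 → N35: 1+6+1 = 8
The minimum is 6 via N29 → N22 → N20 → N2 → N35.

6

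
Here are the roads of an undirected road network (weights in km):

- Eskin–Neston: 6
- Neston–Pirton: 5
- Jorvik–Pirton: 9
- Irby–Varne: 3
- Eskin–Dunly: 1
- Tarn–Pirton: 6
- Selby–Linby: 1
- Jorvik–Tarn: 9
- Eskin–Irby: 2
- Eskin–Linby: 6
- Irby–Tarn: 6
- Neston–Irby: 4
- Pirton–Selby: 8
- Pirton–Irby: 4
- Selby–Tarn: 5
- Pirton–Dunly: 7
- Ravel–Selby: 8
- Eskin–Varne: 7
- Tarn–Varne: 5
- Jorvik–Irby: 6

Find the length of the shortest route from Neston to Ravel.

21 km

Candidate routes:
Neston–Irby–Tarn–Selby–Ravel: 4+6+5+8 = 23
Neston–Pirton–Selby–Ravel: 5+8+8 = 21
Cheapest is Neston–Pirton–Selby–Ravel at 21 km.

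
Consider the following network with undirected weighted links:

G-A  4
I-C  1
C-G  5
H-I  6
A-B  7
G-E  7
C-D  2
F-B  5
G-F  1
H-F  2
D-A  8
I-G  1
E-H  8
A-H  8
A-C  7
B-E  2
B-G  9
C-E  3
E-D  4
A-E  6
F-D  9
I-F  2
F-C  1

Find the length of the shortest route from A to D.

8

Running Dijkstra from A:
A: 0
G: 4  (via A)
F: 5  (via G)
I: 5  (via G)
C: 6  (via F)
E: 6  (via A)
B: 7  (via A)
H: 7  (via F)
D: 8  (via A)
Shortest route: A → D = 8.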